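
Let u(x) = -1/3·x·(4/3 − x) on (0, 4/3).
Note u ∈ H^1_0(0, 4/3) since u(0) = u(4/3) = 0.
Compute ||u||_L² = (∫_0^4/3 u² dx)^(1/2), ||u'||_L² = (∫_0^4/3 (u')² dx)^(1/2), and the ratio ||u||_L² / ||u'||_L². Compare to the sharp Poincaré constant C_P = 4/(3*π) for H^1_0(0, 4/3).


||u||_L² / ||u'||_L² = 2*sqrt(10)/15 < C_P = 4/(3*π).

u(x) = -1/3·x·(4/3 − x), so u'(x) = 2*x/3 - 4/9.
u(x) = -1/3·x·(4/3 − x) vanishes at x = 0 and x = 4/3, so u ∈ H^1_0(0, 4/3). Differentiate via the product rule and integrate the resulting polynomials term by term.
  ∫_0^4/3 u² dx = ∫_0^4/3 (x^4/9 - 8*x^3/27 + 16*x^2/81) dx. Term by term:
    ∫_0^4/3 x^4/9 dx = 1024/10935;  ∫_0^4/3 -8*x^3/27 dx = -512/2187;  ∫_0^4/3 16*x^2/81 dx = 1024/6561.
  Sum: 1024/10935 − 512/2187 + 1024/6561 = 512/32805.
  ∫_0^4/3 (u')² dx = ∫_0^4/3 (4*x^2/9 - 16*x/27 + 16/81) dx. Term by term:
    ∫_0^4/3 4*x^2/9 dx = 256/729;  ∫_0^4/3 -16*x/27 dx = -128/243;  ∫_0^4/3 16/81 dx = 64/243.
  Sum: 256/729 − 128/243 + 64/243 = 64/729.
∫_0^4/3 u² dx = 512/32805, so ||u||_L² = 16*sqrt(10)/405.
∫_0^4/3 (u')² dx = 64/729, so ||u'||_L² = 8/27.
Ratio ||u||_L² / ||u'||_L² = 2*sqrt(10)/15.
Sharp Poincaré constant on H^1_0(0, 4/3) is C_P = L/π = 4/(3*π), achieved by sin(3*π/4·x).
A polynomial bump cannot attain the sharp Poincaré constant (only the first sine eigenfunction does), so the ratio is strictly less than C_P, consistent with ||u||_L² ≤ C_P ||u'||_L².


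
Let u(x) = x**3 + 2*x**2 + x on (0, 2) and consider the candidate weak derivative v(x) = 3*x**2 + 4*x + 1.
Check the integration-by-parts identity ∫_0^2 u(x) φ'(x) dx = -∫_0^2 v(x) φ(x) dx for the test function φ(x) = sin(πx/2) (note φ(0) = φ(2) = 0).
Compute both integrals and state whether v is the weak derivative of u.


LHS = -44/π + 96/π^3, RHS = -44/π + 96/π^3. Yes, v = u' weakly.

u(x) = x**3 + 2*x**2 + x, classical derivative u'(x) = 3*x**2 + 4*x + 1.
φ(x) = sin(πx/2), so φ'(x) = π*cos(π*x/2)/2.
Note φ(0) = φ(2) = 0, so the boundary term u·φ vanishes.
LHS = ∫_0^2 u(x) φ'(x) dx = ∫_0^2 (π*x^3*cos(π*x/2)/2 + π*x^2*cos(π*x/2) + π*x*cos(π*x/2)/2) dx. Term by term:
  ∫_0^2 π*x^2*cos(π*x/2) dx = -16/π;  ∫_0^2 π*x*cos(π*x/2)/2 dx = -4/π;  ∫_0^2 π*x^3*cos(π*x/2)/2 dx = -24/π + 96/π^3.
Sum: -16/π − 4/π + -24/π + 96/π^3 = -44/π + 96/π^3.
So LHS = -44/π + 96/π^3.
∫_0^2 v(x) φ(x) dx = ∫_0^2 (3*x^2*sin(π*x/2) + 4*x*sin(π*x/2) + sin(π*x/2)) dx. Term by term:
  ∫_0^2 3*x^2*sin(π*x/2) dx = -96/π^3 + 24/π;  ∫_0^2 4*x*sin(π*x/2) dx = 16/π;  ∫_0^2 sin(π*x/2) dx = 4/π.
Sum: -96/π^3 + 24/π + 16/π + 4/π = -96/π^3 + 44/π.
So RHS = -∫_0^2 v(x) φ(x) dx = -44/π + 96/π^3.
LHS = RHS, so the identity holds for this test φ.
Moreover u is smooth here and v(x) = u'(x) = 3*x**2 + 4*x + 1 pointwise, so the identity holds for every test function. Hence v is the weak derivative of u.


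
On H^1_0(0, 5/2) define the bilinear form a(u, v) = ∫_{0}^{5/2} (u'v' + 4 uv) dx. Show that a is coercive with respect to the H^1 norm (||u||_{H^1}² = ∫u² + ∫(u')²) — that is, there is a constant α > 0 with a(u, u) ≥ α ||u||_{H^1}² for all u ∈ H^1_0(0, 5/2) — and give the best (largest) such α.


α = 1

Coercivity of a(·,·) on H^1_0(0, 5/2) means a(u, u) ≥ α ||u||_{H^1}² for every u ∈ H^1_0.
The interval has length L = 5/2, and Poincaré/coercivity depend only on L. Here a(u, u) = ∫(u')² + (4)·∫u².
Here c = 4 ≥ 1, so a(u,u) = ∫(u')² + c∫u² ≥ ∫(u')² + ∫u² = ||u||_{H^1}², i.e. α = 1 works. No larger α is possible: a(u,u) ≥ α||u||_{H^1}² means (1−α)∫(u')² ≥ (α−c)∫u², and for the modes u_n = sin(nπ(x−x₀)/L) (x₀ the left endpoint) one has ∫u_n²/∫(u_n')² = (L/(nπ))² → 0, so a(u_n,u_n)/||u_n||_{H^1}² → 1. Hence the optimal constant is α = 1.
Therefore α = 1.


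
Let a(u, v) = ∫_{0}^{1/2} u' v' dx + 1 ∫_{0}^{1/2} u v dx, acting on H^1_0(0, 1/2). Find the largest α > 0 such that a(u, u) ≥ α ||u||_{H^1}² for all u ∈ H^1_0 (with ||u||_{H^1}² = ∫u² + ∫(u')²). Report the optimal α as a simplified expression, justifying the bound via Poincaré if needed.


α = 1

Coercivity of a(·,·) on H^1_0(0, 1/2) means a(u, u) ≥ α ||u||_{H^1}² for every u ∈ H^1_0.
The interval has length L = 1/2, and Poincaré/coercivity depend only on L. Here a(u, u) = ∫(u')² + (1)·∫u².
Here c = 1 ≥ 1, so a(u,u) = ∫(u')² + c∫u² ≥ ∫(u')² + ∫u² = ||u||_{H^1}², i.e. α = 1 works. No larger α is possible: a(u,u) ≥ α||u||_{H^1}² means (1−α)∫(u')² ≥ (α−c)∫u², and for the modes u_n = sin(nπ(x−x₀)/L) (x₀ the left endpoint) one has ∫u_n²/∫(u_n')² = (L/(nπ))² → 0, so a(u_n,u_n)/||u_n||_{H^1}² → 1. Hence the optimal constant is α = 1.
Therefore α = 1.


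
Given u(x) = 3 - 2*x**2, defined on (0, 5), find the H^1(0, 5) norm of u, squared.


||u||_{H^1}^2 = 8135/3

The H^1 norm (squared) on an interval (0, L) is
  ||u||_{H^1}^2 = ∫_0^L u(x)^2 dx + ∫_0^L u'(x)^2 dx.
Compute u'(x) = -4*x.
Then u(x)^2 = 4*x**4 - 12*x**2 + 9 and u'(x)^2 = 16*x**2.
Integrate each monomial from 0 to 5 using ∫_0^5 c·x^n dx = c·5^(n+1)/(n+1):
  ∫_0^5 u(x)^2 dx = ∫_0^5 (4*x^4 - 12*x^2 + 9) dx. Term by term:
    ∫_0^5 4*x^4 dx = 2500;  ∫_0^5 -12*x^2 dx = -500;  ∫_0^5 9 dx = 45.
  Sum: 2500 − 500 + 45 = 2045.
  ∫_0^5 u'(x)^2 dx = ∫_0^5 (16*x^2) dx. Term by term:
    ∫_0^5 16*x^2 dx = 2000/3.
Adding: ||u||_{H^1}^2 = 2045 + 2000/3 = 8135/3.


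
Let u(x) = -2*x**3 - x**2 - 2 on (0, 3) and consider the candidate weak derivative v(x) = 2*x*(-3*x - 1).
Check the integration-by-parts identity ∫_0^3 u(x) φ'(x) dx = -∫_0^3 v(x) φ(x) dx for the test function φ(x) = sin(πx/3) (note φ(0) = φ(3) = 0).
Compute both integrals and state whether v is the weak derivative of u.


LHS = -648/π^3 + 180/π, RHS = -648/π^3 + 180/π. Yes, v = u' weakly.

u(x) = -2*x**3 - x**2 - 2, classical derivative u'(x) = -6*x**2 - 2*x.
φ(x) = sin(πx/3), so φ'(x) = π*cos(π*x/3)/3.
Note φ(0) = φ(3) = 0, so the boundary term u·φ vanishes.
LHS = ∫_0^3 u(x) φ'(x) dx = ∫_0^3 (-2*π*x^3*cos(π*x/3)/3 - π*x^2*cos(π*x/3)/3 - 2*π*cos(π*x/3)/3) dx. Term by term:
  ∫_0^3 -2*π*cos(π*x/3)/3 dx = 0;  ∫_0^3 -2*π*x^3*cos(π*x/3)/3 dx = -648/π^3 + 162/π;  ∫_0^3 -π*x^2*cos(π*x/3)/3 dx = 18/π.
Sum: 0 + -648/π^3 + 162/π + 18/π = -648/π^3 + 180/π.
So LHS = -648/π^3 + 180/π.
∫_0^3 v(x) φ(x) dx = ∫_0^3 (-6*x^2*sin(π*x/3) - 2*x*sin(π*x/3)) dx. Term by term:
  ∫_0^3 -6*x^2*sin(π*x/3) dx = -162/π + 648/π^3;  ∫_0^3 -2*x*sin(π*x/3) dx = -18/π.
Sum: -162/π + 648/π^3 − 18/π = -180/π + 648/π^3.
So RHS = -∫_0^3 v(x) φ(x) dx = -648/π^3 + 180/π.
LHS = RHS, so the identity holds for this test φ.
Moreover u is smooth here and v(x) = u'(x) = -6*x**2 - 2*x pointwise, so the identity holds for every test function. Hence v is the weak derivative of u.


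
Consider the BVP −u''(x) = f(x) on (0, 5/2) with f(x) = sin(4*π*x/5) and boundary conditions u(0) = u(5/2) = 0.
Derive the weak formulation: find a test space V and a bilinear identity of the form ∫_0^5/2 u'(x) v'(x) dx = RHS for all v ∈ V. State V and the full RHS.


V = H^1_0(0, 5/2) (so v(0) = v(5/2) = 0); weak form: ∫_0^5/2 u'v' dx = ∫_0^5/2 (sin(4*π*x/5)) v dx for all v ∈ V.

Multiply both sides by a test function v and integrate from 0 to 5/2:
  ∫_0^5/2 −u''(x) v(x) dx = ∫_0^5/2 f(x) v(x) dx.
Integrate the LHS by parts once:
  ∫_0^5/2 −u'' v dx = −[u'(x) v(x)]_0^5/2 + ∫_0^5/2 u'(x) v'(x) dx.
Thus ∫_0^5/2 u'(x) v'(x) dx = ∫_0^5/2 f(x) v(x) dx + [u'(x) v(x)]_0^5/2.
Choose V so that boundary terms are either known or forced to vanish.
u is Dirichlet: u(0) = u(5/2) = 0. Let V = H^1_0(0, 5/2); then v(0) = v(5/2) = 0, and [u' v]_0^5/2 = 0.
Weak formulation: find u (satisfying any essential BC) such that ∫_0^5/2 u'(x) v'(x) dx = ∫_0^5/2 f v dx for all v ∈ V.
Substituting f(x) = sin(4*π*x/5), the right-hand side is ∫_0^5/2 (sin(4*π*x/5)) v dx.


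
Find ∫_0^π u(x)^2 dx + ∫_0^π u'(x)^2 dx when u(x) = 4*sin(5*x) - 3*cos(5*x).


||u||_{H^1(0,π)}^2 = 325*π

u'(x) = 15*sin(5*x) + 20*cos(5*x).
Expand u² and (u')² and integrate term by term on (0, π), using: for integers n ≥ 1, ∫_0^π sin²(nx) dx = ∫_0^π cos²(nx) dx = π/2; for n ≠ n', ∫_0^π sin(nx)sin(n'x) dx = ∫_0^π cos(nx)cos(n'x) dx = 0; and by product-to-sum, ∫_0^π sin(nx)cos(n'x) dx = ½∫_0^π [sin((n+n')x) + sin((n−n')x)] dx, which is 0 when n+n' is even and 2n/(n²−n'²) when n+n' is odd (it need not vanish on (0, π)).
  u² squared terms: (-3)²·∫cos(5x)² dx = 9·π/2 = 9*π/2;  (4)²·∫sin(5x)² dx = 16·π/2 = 8*π.
  u² cross terms: 2·(-3)·(4)·∫cos(5x)·sin(5x) dx = -24·(0) = 0.
  So ∫_0^π u² dx = 9*π/2 + 8*π + 0 = 25*π/2.
  (u')² squared terms: (15)²·∫sin(5x)² dx = 225·π/2 = 225*π/2;  (20)²·∫cos(5x)² dx = 400·π/2 = 200*π.
  (u')² cross terms: 2·(15)·(20)·∫sin(5x)·cos(5x) dx = 600·(0) = 0.
  So ∫_0^π (u')² dx = 225*π/2 + 200*π + 0 = 625*π/2.
||u||_{H^1}^2 = (25*π/2) + (625*π/2) = 325*π.


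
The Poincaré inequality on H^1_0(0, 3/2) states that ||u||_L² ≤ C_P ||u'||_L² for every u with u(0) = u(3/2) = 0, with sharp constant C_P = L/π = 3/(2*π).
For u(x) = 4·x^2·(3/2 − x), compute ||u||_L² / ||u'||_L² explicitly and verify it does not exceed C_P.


||u||_L² / ||u'||_L² = 3*sqrt(14)/28 < C_P = 3/(2*π).

u(x) = 4·x^2·(3/2 − x), so u'(x) = 12*x*(1 - x).
u(x) = 4·x^2·(3/2 − x) vanishes at x = 0 and x = 3/2, so u ∈ H^1_0(0, 3/2). Differentiate via the product rule and integrate the resulting polynomials term by term.
  ∫_0^3/2 u² dx = ∫_0^3/2 (16*x^6 - 48*x^5 + 36*x^4) dx. Term by term:
    ∫_0^3/2 16*x^6 dx = 2187/56;  ∫_0^3/2 -48*x^5 dx = -729/8;  ∫_0^3/2 36*x^4 dx = 2187/40.
  Sum: 2187/56 − 729/8 + 2187/40 = 729/280.
  ∫_0^3/2 (u')² dx = ∫_0^3/2 (144*x^4 - 288*x^3 + 144*x^2) dx. Term by term:
    ∫_0^3/2 144*x^4 dx = 2187/10;  ∫_0^3/2 -288*x^3 dx = -729/2;  ∫_0^3/2 144*x^2 dx = 162.
  Sum: 2187/10 − 729/2 + 162 = 81/5.
∫_0^3/2 u² dx = 729/280, so ||u||_L² = 27*sqrt(70)/140.
∫_0^3/2 (u')² dx = 81/5, so ||u'||_L² = 9*sqrt(5)/5.
Ratio ||u||_L² / ||u'||_L² = 3*sqrt(14)/28.
Sharp Poincaré constant on H^1_0(0, 3/2) is C_P = L/π = 3/(2*π), achieved by sin(2*π/3·x).
A polynomial bump cannot attain the sharp Poincaré constant (only the first sine eigenfunction does), so the ratio is strictly less than C_P, consistent with ||u||_L² ≤ C_P ||u'||_L².


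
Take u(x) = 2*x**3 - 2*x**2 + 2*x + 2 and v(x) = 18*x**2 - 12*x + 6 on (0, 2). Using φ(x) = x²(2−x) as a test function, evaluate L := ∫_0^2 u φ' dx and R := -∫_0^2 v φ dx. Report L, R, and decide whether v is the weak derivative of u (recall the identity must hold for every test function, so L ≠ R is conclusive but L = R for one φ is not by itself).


LHS = -136/15, RHS = -136/5. No, v is not the weak derivative of u.

u(x) = 2*x**3 - 2*x**2 + 2*x + 2, classical derivative u'(x) = 6*x**2 - 4*x + 2.
φ(x) = x²(2−x), so φ'(x) = x*(4 - 3*x).
Note φ(0) = φ(2) = 0, so the boundary term u·φ vanishes.
LHS = ∫_0^2 u(x) φ'(x) dx = ∫_0^2 (-6*x^5 + 14*x^4 - 14*x^3 + 2*x^2 + 8*x) dx. Term by term:
  ∫_0^2 -6*x^5 dx = -64;  ∫_0^2 14*x^4 dx = 448/5;  ∫_0^2 -14*x^3 dx = -56;
  ∫_0^2 2*x^2 dx = 16/3;  ∫_0^2 8*x dx = 16.
Sum: -64 + 448/5 − 56 + 16/3 + 16 = -136/15.
So LHS = -136/15.
∫_0^2 v(x) φ(x) dx = ∫_0^2 (-18*x^5 + 48*x^4 - 30*x^3 + 12*x^2) dx. Term by term:
  ∫_0^2 -18*x^5 dx = -192;  ∫_0^2 48*x^4 dx = 1536/5;  ∫_0^2 -30*x^3 dx = -120;
  ∫_0^2 12*x^2 dx = 32.
Sum: -192 + 1536/5 − 120 + 32 = 136/5.
So RHS = -∫_0^2 v(x) φ(x) dx = -136/5.
LHS − RHS = 272/15 ≠ 0, so the identity fails.
(For a valid weak derivative the identity must hold for EVERY test function, in particular this one. The failure shows v is NOT the weak derivative of u.)
Correct weak derivative would be u'(x) = 6*x**2 - 4*x + 2.


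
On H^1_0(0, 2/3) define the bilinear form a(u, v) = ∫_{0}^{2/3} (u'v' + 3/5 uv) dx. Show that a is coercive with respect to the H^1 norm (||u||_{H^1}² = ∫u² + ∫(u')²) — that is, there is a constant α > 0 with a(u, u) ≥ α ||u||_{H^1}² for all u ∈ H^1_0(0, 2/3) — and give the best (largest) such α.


α = 3*(4 + 15*π^2)/(5*(4 + 9*π^2))

Coercivity of a(·,·) on H^1_0(0, 2/3) means a(u, u) ≥ α ||u||_{H^1}² for every u ∈ H^1_0.
The interval has length L = 2/3, and Poincaré/coercivity depend only on L. Here a(u, u) = ∫(u')² + (3/5)·∫u².
Here 0 < c = 3/5 < 1. The condition a(u,u) ≥ α||u||_{H^1}² reads (1−α)∫(u')² ≥ (α−c)∫u². Any admissible α is ≤ 1 (rapidly oscillating u have ∫u²/∫(u')² → 0), and α = 1 would force 0 ≥ (1−c)∫u², impossible since c < 1; so 1−α > 0. By the sharp Poincaré inequality on H^1_0 of an interval of length L, ∫(u')² ≥ (π/L)²∫u² with equality for the first sine mode sin(π(x−x₀)/L) (x₀ the left endpoint), so the inequality holds for all u iff (1−α)(π/L)² ≥ α − c, i.e. α ≤ ((π/L)² + c)/((π/L)² + 1) = (1 + c(L/π)²)/(1 + (L/π)²). With (π/L)² = 9*π^2/4 and c = 3/5, the largest admissible constant is α = ((π/L)² + c)/((π/L)² + 1).
Simplifying, α = 3*(4 + 15*π^2)/(5*(4 + 9*π^2)).


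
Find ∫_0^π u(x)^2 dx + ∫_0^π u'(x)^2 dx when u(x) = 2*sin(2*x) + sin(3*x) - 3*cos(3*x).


||u||_{H^1(0,π)}^2 = 96 + 60*π

u'(x) = 9*sin(3*x) + 4*cos(2*x) + 3*cos(3*x).
Expand u² and (u')² and integrate term by term on (0, π), using: for integers n ≥ 1, ∫_0^π sin²(nx) dx = ∫_0^π cos²(nx) dx = π/2; for n ≠ n', ∫_0^π sin(nx)sin(n'x) dx = ∫_0^π cos(nx)cos(n'x) dx = 0; and by product-to-sum, ∫_0^π sin(nx)cos(n'x) dx = ½∫_0^π [sin((n+n')x) + sin((n−n')x)] dx, which is 0 when n+n' is even and 2n/(n²−n'²) when n+n' is odd (it need not vanish on (0, π)).
  u² squared terms: (-3)²·∫cos(3x)² dx = 9·π/2 = 9*π/2;  (2)²·∫sin(2x)² dx = 4·π/2 = 2*π;  (1)²·∫sin(3x)² dx = 1·π/2 = π/2.
  u² cross terms: 2·(-3)·(2)·∫cos(3x)·sin(2x) dx = -12·(-4/5) = 48/5;  2·(-3)·(1)·∫cos(3x)·sin(3x) dx = -6·(0) = 0;  2·(2)·(1)·∫sin(2x)·sin(3x) dx = 4·(0) = 0.
  So ∫_0^π u² dx = 9*π/2 + 2*π + π/2 + 48/5 + 0 + 0 = 48/5 + 7*π.
  (u')² squared terms: (3)²·∫cos(3x)² dx = 9·π/2 = 9*π/2;  (4)²·∫cos(2x)² dx = 16·π/2 = 8*π;  (9)²·∫sin(3x)² dx = 81·π/2 = 81*π/2.
  (u')² cross terms: 2·(3)·(4)·∫cos(3x)·cos(2x) dx = 24·(0) = 0;  2·(3)·(9)·∫cos(3x)·sin(3x) dx = 54·(0) = 0;  2·(4)·(9)·∫cos(2x)·sin(3x) dx = 72·(6/5) = 432/5.
  So ∫_0^π (u')² dx = 9*π/2 + 8*π + 81*π/2 + 0 + 0 + 432/5 = 432/5 + 53*π.
||u||_{H^1}^2 = (48/5 + 7*π) + (432/5 + 53*π) = 96 + 60*π.


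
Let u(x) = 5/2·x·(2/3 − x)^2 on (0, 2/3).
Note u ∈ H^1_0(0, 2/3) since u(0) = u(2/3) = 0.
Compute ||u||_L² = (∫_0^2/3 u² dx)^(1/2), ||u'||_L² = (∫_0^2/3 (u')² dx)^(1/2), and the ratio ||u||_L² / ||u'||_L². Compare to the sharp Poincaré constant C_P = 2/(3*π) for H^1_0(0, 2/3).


||u||_L² / ||u'||_L² = sqrt(14)/21 < C_P = 2/(3*π).

u(x) = 5/2·x·(2/3 − x)^2, so u'(x) = 15*x^2/2 - 20*x/3 + 10/9.
u(x) = 5/2·x·(2/3 − x)^2 vanishes at x = 0 and x = 2/3, so u ∈ H^1_0(0, 2/3). Differentiate via the product rule and integrate the resulting polynomials term by term.
  ∫_0^2/3 u² dx = ∫_0^2/3 (25*x^6/4 - 50*x^5/3 + 50*x^4/3 - 200*x^3/27 + 100*x^2/81) dx. Term by term:
    ∫_0^2/3 25*x^6/4 dx = 800/15309;  ∫_0^2/3 -50*x^5/3 dx = -1600/6561;  ∫_0^2/3 50*x^4/3 dx = 320/729;
    ∫_0^2/3 -200*x^3/27 dx = -800/2187;  ∫_0^2/3 100*x^2/81 dx = 800/6561.
  Sum: 800/15309 − 1600/6561 + 320/729 − 800/2187 + 800/6561 = 160/45927.
  ∫_0^2/3 (u')² dx = ∫_0^2/3 (225*x^4/4 - 100*x^3 + 550*x^2/9 - 400*x/27 + 100/81) dx. Term by term:
    ∫_0^2/3 225*x^4/4 dx = 40/27;  ∫_0^2/3 -100*x^3 dx = -400/81;  ∫_0^2/3 550*x^2/9 dx = 4400/729;
    ∫_0^2/3 -400*x/27 dx = -800/243;  ∫_0^2/3 100/81 dx = 200/243.
  Sum: 40/27 − 400/81 + 4400/729 − 800/243 + 200/243 = 80/729.
∫_0^2/3 u² dx = 160/45927, so ||u||_L² = 4*sqrt(70)/567.
∫_0^2/3 (u')² dx = 80/729, so ||u'||_L² = 4*sqrt(5)/27.
Ratio ||u||_L² / ||u'||_L² = sqrt(14)/21.
Sharp Poincaré constant on H^1_0(0, 2/3) is C_P = L/π = 2/(3*π), achieved by sin(3*π/2·x).
A polynomial bump cannot attain the sharp Poincaré constant (only the first sine eigenfunction does), so the ratio is strictly less than C_P, consistent with ||u||_L² ≤ C_P ||u'||_L².


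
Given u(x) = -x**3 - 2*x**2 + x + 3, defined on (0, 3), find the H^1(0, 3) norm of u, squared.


||u||_{H^1}^2 = 113997/70

The H^1 norm (squared) on an interval (0, L) is
  ||u||_{H^1}^2 = ∫_0^L u(x)^2 dx + ∫_0^L u'(x)^2 dx.
Compute u'(x) = -3*x**2 - 4*x + 1.
Then u(x)^2 = x**6 + 4*x**5 + 2*x**4 - 10*x**3 - 11*x**2 + 6*x + 9 and u'(x)^2 = 9*x**4 + 24*x**3 + 10*x**2 - 8*x + 1.
Integrate each monomial from 0 to 3 using ∫_0^3 c·x^n dx = c·3^(n+1)/(n+1):
  ∫_0^3 u(x)^2 dx = ∫_0^3 (x^6 + 4*x^5 + 2*x^4 - 10*x^3 - 11*x^2 + 6*x + 9) dx. Term by term:
    ∫_0^3 x^6 dx = 2187/7;  ∫_0^3 4*x^5 dx = 486;  ∫_0^3 2*x^4 dx = 486/5;
    ∫_0^3 -10*x^3 dx = -405/2;  ∫_0^3 -11*x^2 dx = -99;  ∫_0^3 6*x dx = 27;
    ∫_0^3 9 dx = 27.
  Sum: 2187/7 + 486 + 486/5 − 405/2 − 99 + 27 + 27 = 45369/70.
  ∫_0^3 u'(x)^2 dx = ∫_0^3 (9*x^4 + 24*x^3 + 10*x^2 - 8*x + 1) dx. Term by term:
    ∫_0^3 9*x^4 dx = 2187/5;  ∫_0^3 24*x^3 dx = 486;  ∫_0^3 10*x^2 dx = 90;
    ∫_0^3 -8*x dx = -36;  ∫_0^3 1 dx = 3.
  Sum: 2187/5 + 486 + 90 − 36 + 3 = 4902/5.
Adding: ||u||_{H^1}^2 = 45369/70 + 4902/5 = 113997/70.


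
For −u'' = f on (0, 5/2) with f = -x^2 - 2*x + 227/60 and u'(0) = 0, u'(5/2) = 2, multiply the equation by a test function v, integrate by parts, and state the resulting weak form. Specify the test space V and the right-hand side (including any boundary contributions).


V = H^1(0, 5/2) (v unrestricted at boundary; u is determined up to an additive constant); weak form: ∫_0^5/2 u'v' dx = ∫_0^5/2 (-x^2 - 2*x + 227/60) v dx + 2·v(5/2) for all v ∈ V.

Multiply both sides by a test function v and integrate from 0 to 5/2:
  ∫_0^5/2 −u''(x) v(x) dx = ∫_0^5/2 f(x) v(x) dx.
Integrate the LHS by parts once:
  ∫_0^5/2 −u'' v dx = −[u'(x) v(x)]_0^5/2 + ∫_0^5/2 u'(x) v'(x) dx.
Thus ∫_0^5/2 u'(x) v'(x) dx = ∫_0^5/2 f(x) v(x) dx + [u'(x) v(x)]_0^5/2.
Choose V so that boundary terms are either known or forced to vanish.
u has inhomogeneous Neumann u'(0) = 0, u'(5/2) = 2. [u' v]_0^5/2 = (2)·v(5/2) − (0)·v(0) = 2·v(5/2). Take V = H^1(0, 5/2); boundary term becomes part of RHS.
Weak formulation: find u (satisfying any essential BC) such that ∫_0^5/2 u'(x) v'(x) dx = ∫_0^5/2 f v dx + 2·v(5/2) for all v ∈ V (Neumann data are natural BCs: they enter the RHS as boundary terms).
Substituting f(x) = -x^2 - 2*x + 227/60, the right-hand side is ∫_0^5/2 (-x^2 - 2*x + 227/60) v dx + 2·v(5/2).
Compatibility check (pure Neumann): taking v ≡ 1 ∈ V gives 0 = ∫_0^5/2 f dx + (2) − (0), i.e. ∫_0^5/2 f dx must equal u'(0) − u'(5/2) = -2. Indeed ∫_0^5/2 (-x^2 - 2*x + 227/60) dx = -2, so the data are compatible. The solution is then unique only up to an additive constant (fix it e.g. by requiring ∫_0^5/2 u dx = 0).


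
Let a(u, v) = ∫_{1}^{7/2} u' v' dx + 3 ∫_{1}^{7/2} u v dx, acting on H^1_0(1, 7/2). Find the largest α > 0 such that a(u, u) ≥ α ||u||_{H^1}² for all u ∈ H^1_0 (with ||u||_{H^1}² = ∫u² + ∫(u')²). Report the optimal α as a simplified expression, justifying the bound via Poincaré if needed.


α = 1

Coercivity of a(·,·) on H^1_0(1, 7/2) means a(u, u) ≥ α ||u||_{H^1}² for every u ∈ H^1_0.
The interval has length L = 5/2, and Poincaré/coercivity depend only on L. Here a(u, u) = ∫(u')² + (3)·∫u².
Here c = 3 ≥ 1, so a(u,u) = ∫(u')² + c∫u² ≥ ∫(u')² + ∫u² = ||u||_{H^1}², i.e. α = 1 works. No larger α is possible: a(u,u) ≥ α||u||_{H^1}² means (1−α)∫(u')² ≥ (α−c)∫u², and for the modes u_n = sin(nπ(x−x₀)/L) (x₀ the left endpoint) one has ∫u_n²/∫(u_n')² = (L/(nπ))² → 0, so a(u_n,u_n)/||u_n||_{H^1}² → 1. Hence the optimal constant is α = 1.
Therefore α = 1.


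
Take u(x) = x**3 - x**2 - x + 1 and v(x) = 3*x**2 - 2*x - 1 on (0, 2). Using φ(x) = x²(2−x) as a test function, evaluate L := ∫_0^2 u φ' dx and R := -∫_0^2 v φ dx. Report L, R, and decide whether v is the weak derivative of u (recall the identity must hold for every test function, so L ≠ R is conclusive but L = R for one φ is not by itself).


LHS = -28/15, RHS = -28/15. Yes, v = u' weakly.

u(x) = x**3 - x**2 - x + 1, classical derivative u'(x) = 3*x**2 - 2*x - 1.
φ(x) = x²(2−x), so φ'(x) = x*(4 - 3*x).
Note φ(0) = φ(2) = 0, so the boundary term u·φ vanishes.
LHS = ∫_0^2 u(x) φ'(x) dx = ∫_0^2 (-3*x^5 + 7*x^4 - x^3 - 7*x^2 + 4*x) dx. Term by term:
  ∫_0^2 -3*x^5 dx = -32;  ∫_0^2 7*x^4 dx = 224/5;  ∫_0^2 -x^3 dx = -4;
  ∫_0^2 -7*x^2 dx = -56/3;  ∫_0^2 4*x dx = 8.
Sum: -32 + 224/5 − 4 − 56/3 + 8 = -28/15.
So LHS = -28/15.
∫_0^2 v(x) φ(x) dx = ∫_0^2 (-3*x^5 + 8*x^4 - 3*x^3 - 2*x^2) dx. Term by term:
  ∫_0^2 -3*x^5 dx = -32;  ∫_0^2 8*x^4 dx = 256/5;  ∫_0^2 -3*x^3 dx = -12;
  ∫_0^2 -2*x^2 dx = -16/3.
Sum: -32 + 256/5 − 12 − 16/3 = 28/15.
So RHS = -∫_0^2 v(x) φ(x) dx = -28/15.
LHS = RHS, so the identity holds for this test φ.
Moreover u is smooth here and v(x) = u'(x) = 3*x**2 - 2*x - 1 pointwise, so the identity holds for every test function. Hence v is the weak derivative of u.


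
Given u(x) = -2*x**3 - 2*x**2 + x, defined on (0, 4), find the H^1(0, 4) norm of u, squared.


||u||_{H^1}^2 = 877068/35

The H^1 norm (squared) on an interval (0, L) is
  ||u||_{H^1}^2 = ∫_0^L u(x)^2 dx + ∫_0^L u'(x)^2 dx.
Compute u'(x) = -6*x**2 - 4*x + 1.
Then u(x)^2 = 4*x**6 + 8*x**5 - 4*x**3 + x**2 and u'(x)^2 = 36*x**4 + 48*x**3 + 4*x**2 - 8*x + 1.
Integrate each monomial from 0 to 4 using ∫_0^4 c·x^n dx = c·4^(n+1)/(n+1):
  ∫_0^4 u(x)^2 dx = ∫_0^4 (4*x^6 + 8*x^5 - 4*x^3 + x^2) dx. Term by term:
    ∫_0^4 4*x^6 dx = 65536/7;  ∫_0^4 8*x^5 dx = 16384/3;  ∫_0^4 -4*x^3 dx = -256;
    ∫_0^4 x^2 dx = 64/3.
  Sum: 65536/7 + 16384/3 − 256 + 64/3 = 306368/21.
  ∫_0^4 u'(x)^2 dx = ∫_0^4 (36*x^4 + 48*x^3 + 4*x^2 - 8*x + 1) dx. Term by term:
    ∫_0^4 36*x^4 dx = 36864/5;  ∫_0^4 48*x^3 dx = 3072;  ∫_0^4 4*x^2 dx = 256/3;
    ∫_0^4 -8*x dx = -64;  ∫_0^4 1 dx = 4.
  Sum: 36864/5 + 3072 + 256/3 − 64 + 4 = 157052/15.
Adding: ||u||_{H^1}^2 = 306368/21 + 157052/15 = 877068/35.


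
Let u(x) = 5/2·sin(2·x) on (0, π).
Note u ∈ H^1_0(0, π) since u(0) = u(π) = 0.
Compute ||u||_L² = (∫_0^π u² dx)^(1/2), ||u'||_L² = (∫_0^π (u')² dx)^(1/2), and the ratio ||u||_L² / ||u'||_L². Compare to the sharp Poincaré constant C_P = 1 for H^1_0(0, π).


||u||_L² / ||u'||_L² = 1/2 < C_P = 1.

u(x) = 5/2·sin(2·x), so u'(x) = 5*cos(2*x).
Writing u(x) = A·sin(kπx/L) with A = 5/2 and k = 2, use ∫_0^L sin²(kπx/L) dx = L/2 and ∫_0^L cos²(kπx/L) dx = L/2.
u² = 25/4·sin²(2·x) and (u')² = 25·cos²(2·x), and each of sin², cos² integrates to L/2 = π/2 over (0, π).
∫_0^π u² dx = 25*π/8, so ||u||_L² = 5*sqrt(2)*sqrt(π)/4.
∫_0^π (u')² dx = 25*π/2, so ||u'||_L² = 5*sqrt(2)*sqrt(π)/2.
Ratio ||u||_L² / ||u'||_L² = 1/2.
Sharp Poincaré constant on H^1_0(0, π) is C_P = L/π = 1, achieved by sin(x).
This is the k = 2 harmonic; the ratio L/(kπ) is strictly less than C_P = L/π, consistent with the sharp inequality ||u||_L² ≤ C_P ||u'||_L².


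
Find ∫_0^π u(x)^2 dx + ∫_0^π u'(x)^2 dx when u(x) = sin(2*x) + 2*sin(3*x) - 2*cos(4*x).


||u||_{H^1(0,π)}^2 = 816/7 + 113*π/2

u'(x) = 8*sin(4*x) + 2*cos(2*x) + 6*cos(3*x).
Expand u² and (u')² and integrate term by term on (0, π), using: for integers n ≥ 1, ∫_0^π sin²(nx) dx = ∫_0^π cos²(nx) dx = π/2; for n ≠ n', ∫_0^π sin(nx)sin(n'x) dx = ∫_0^π cos(nx)cos(n'x) dx = 0; and by product-to-sum, ∫_0^π sin(nx)cos(n'x) dx = ½∫_0^π [sin((n+n')x) + sin((n−n')x)] dx, which is 0 when n+n' is even and 2n/(n²−n'²) when n+n' is odd (it need not vanish on (0, π)).
  u² squared terms: (-2)²·∫cos(4x)² dx = 4·π/2 = 2*π;  (2)²·∫sin(3x)² dx = 4·π/2 = 2*π;  (1)²·∫sin(2x)² dx = 1·π/2 = π/2.
  u² cross terms: 2·(-2)·(2)·∫cos(4x)·sin(3x) dx = -8·(-6/7) = 48/7;  2·(-2)·(1)·∫cos(4x)·sin(2x) dx = -4·(0) = 0;  2·(2)·(1)·∫sin(3x)·sin(2x) dx = 4·(0) = 0.
  So ∫_0^π u² dx = 2*π + 2*π + π/2 + 48/7 + 0 + 0 = 48/7 + 9*π/2.
  (u')² squared terms: (2)²·∫cos(2x)² dx = 4·π/2 = 2*π;  (6)²·∫cos(3x)² dx = 36·π/2 = 18*π;  (8)²·∫sin(4x)² dx = 64·π/2 = 32*π.
  (u')² cross terms: 2·(2)·(6)·∫cos(2x)·cos(3x) dx = 24·(0) = 0;  2·(2)·(8)·∫cos(2x)·sin(4x) dx = 32·(0) = 0;  2·(6)·(8)·∫cos(3x)·sin(4x) dx = 96·(8/7) = 768/7.
  So ∫_0^π (u')² dx = 2*π + 18*π + 32*π + 0 + 0 + 768/7 = 768/7 + 52*π.
||u||_{H^1}^2 = (48/7 + 9*π/2) + (768/7 + 52*π) = 816/7 + 113*π/2.


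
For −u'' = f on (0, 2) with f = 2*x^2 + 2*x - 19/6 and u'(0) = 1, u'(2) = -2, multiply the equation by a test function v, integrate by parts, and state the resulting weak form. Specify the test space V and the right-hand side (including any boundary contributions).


V = H^1(0, 2) (v unrestricted at boundary; u is determined up to an additive constant); weak form: ∫_0^2 u'v' dx = ∫_0^2 (2*x^2 + 2*x - 19/6) v dx − 2·v(2) − v(0) for all v ∈ V.

Multiply both sides by a test function v and integrate from 0 to 2:
  ∫_0^2 −u''(x) v(x) dx = ∫_0^2 f(x) v(x) dx.
Integrate the LHS by parts once:
  ∫_0^2 −u'' v dx = −[u'(x) v(x)]_0^2 + ∫_0^2 u'(x) v'(x) dx.
Thus ∫_0^2 u'(x) v'(x) dx = ∫_0^2 f(x) v(x) dx + [u'(x) v(x)]_0^2.
Choose V so that boundary terms are either known or forced to vanish.
u has inhomogeneous Neumann u'(0) = 1, u'(2) = -2. [u' v]_0^2 = (-2)·v(2) − (1)·v(0) = − 2·v(2) − v(0). Take V = H^1(0, 2); boundary term becomes part of RHS.
Weak formulation: find u (satisfying any essential BC) such that ∫_0^2 u'(x) v'(x) dx = ∫_0^2 f v dx − 2·v(2) − v(0) for all v ∈ V (Neumann data are natural BCs: they enter the RHS as boundary terms).
Substituting f(x) = 2*x^2 + 2*x - 19/6, the right-hand side is ∫_0^2 (2*x^2 + 2*x - 19/6) v dx − 2·v(2) − v(0).
Compatibility check (pure Neumann): taking v ≡ 1 ∈ V gives 0 = ∫_0^2 f dx + (-2) − (1), i.e. ∫_0^2 f dx must equal u'(0) − u'(2) = 3. Indeed ∫_0^2 (2*x^2 + 2*x - 19/6) dx = 3, so the data are compatible. The solution is then unique only up to an additive constant (fix it e.g. by requiring ∫_0^2 u dx = 0).


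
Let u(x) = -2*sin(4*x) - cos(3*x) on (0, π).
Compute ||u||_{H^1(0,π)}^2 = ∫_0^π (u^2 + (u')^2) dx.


||u||_{H^1(0,π)}^2 = 320/7 + 39*π

u'(x) = 3*sin(3*x) - 8*cos(4*x).
Expand u² and (u')² and integrate term by term on (0, π), using: for integers n ≥ 1, ∫_0^π sin²(nx) dx = ∫_0^π cos²(nx) dx = π/2; for n ≠ n', ∫_0^π sin(nx)sin(n'x) dx = ∫_0^π cos(nx)cos(n'x) dx = 0; and by product-to-sum, ∫_0^π sin(nx)cos(n'x) dx = ½∫_0^π [sin((n+n')x) + sin((n−n')x)] dx, which is 0 when n+n' is even and 2n/(n²−n'²) when n+n' is odd (it need not vanish on (0, π)).
  u² squared terms: (-1)²·∫cos(3x)² dx = 1·π/2 = π/2;  (-2)²·∫sin(4x)² dx = 4·π/2 = 2*π.
  u² cross terms: 2·(-1)·(-2)·∫cos(3x)·sin(4x) dx = 4·(8/7) = 32/7.
  So ∫_0^π u² dx = π/2 + 2*π + 32/7 = 32/7 + 5*π/2.
  (u')² squared terms: (-8)²·∫cos(4x)² dx = 64·π/2 = 32*π;  (3)²·∫sin(3x)² dx = 9·π/2 = 9*π/2.
  (u')² cross terms: 2·(-8)·(3)·∫cos(4x)·sin(3x) dx = -48·(-6/7) = 288/7.
  So ∫_0^π (u')² dx = 32*π + 9*π/2 + 288/7 = 288/7 + 73*π/2.
||u||_{H^1}^2 = (32/7 + 5*π/2) + (288/7 + 73*π/2) = 320/7 + 39*π.


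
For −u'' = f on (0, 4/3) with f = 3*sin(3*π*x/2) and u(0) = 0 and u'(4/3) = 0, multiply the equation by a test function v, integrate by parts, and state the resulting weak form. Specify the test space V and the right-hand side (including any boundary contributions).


V = {v ∈ H^1(0, 4/3) : v(0) = 0} (test functions vanish at x = 0 where u is specified); weak form: ∫_0^4/3 u'v' dx = ∫_0^4/3 (3*sin(3*π*x/2)) v dx for all v ∈ V.

Multiply both sides by a test function v and integrate from 0 to 4/3:
  ∫_0^4/3 −u''(x) v(x) dx = ∫_0^4/3 f(x) v(x) dx.
Integrate the LHS by parts once:
  ∫_0^4/3 −u'' v dx = −[u'(x) v(x)]_0^4/3 + ∫_0^4/3 u'(x) v'(x) dx.
Thus ∫_0^4/3 u'(x) v'(x) dx = ∫_0^4/3 f(x) v(x) dx + [u'(x) v(x)]_0^4/3.
Choose V so that boundary terms are either known or forced to vanish.
Mixed BC: u(0) = 0 (Dirichlet) and u'(4/3) = 0 (Neumann). Define V = {v ∈ H^1(0, 4/3) : v(0) = 0}. Then [u' v]_0^4/3 = u'(4/3)·v(4/3) − u'(0)·0 = 0.
Weak formulation: find u (satisfying any essential BC) such that ∫_0^4/3 u'(x) v'(x) dx = ∫_0^4/3 f v dx for all v ∈ V (Dirichlet at 0 absorbed into V; the Neumann datum at x = 4/3 is zero, so no boundary term remains).
Substituting f(x) = 3*sin(3*π*x/2), the right-hand side is ∫_0^4/3 (3*sin(3*π*x/2)) v dx.


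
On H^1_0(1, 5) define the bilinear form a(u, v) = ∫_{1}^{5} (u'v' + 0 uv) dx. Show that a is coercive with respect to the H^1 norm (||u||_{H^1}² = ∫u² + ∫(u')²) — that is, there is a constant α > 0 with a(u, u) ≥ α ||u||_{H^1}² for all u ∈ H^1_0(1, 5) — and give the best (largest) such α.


α = π^2/(π^2 + 16)

Coercivity of a(·,·) on H^1_0(1, 5) means a(u, u) ≥ α ||u||_{H^1}² for every u ∈ H^1_0.
The interval has length L = 4, and Poincaré/coercivity depend only on L. Here a(u, u) = ∫(u')² + (0)·∫u².
Here c = 0, so a(u,u) = ∫(u')² alone. The condition a(u,u) ≥ α||u||_{H^1}² reads (1−α)∫(u')² ≥ (α−c)∫u². Any admissible α is ≤ 1 (rapidly oscillating u have ∫u²/∫(u')² → 0), and α = 1 would force 0 ≥ (1−c)∫u², impossible since c < 1; so 1−α > 0. By the sharp Poincaré inequality on H^1_0 of an interval of length L, ∫(u')² ≥ (π/L)²∫u² with equality for the first sine mode sin(π(x−x₀)/L) (x₀ the left endpoint), so the inequality holds for all u iff (1−α)(π/L)² ≥ α − c, i.e. α ≤ ((π/L)² + c)/((π/L)² + 1) = (1 + c(L/π)²)/(1 + (L/π)²). (Direct route, valid since c ≤ 0: Poincaré gives c∫u² ≥ c(L/π)²∫(u')², so a(u,u) ≥ (1 + c(L/π)²)∫(u')², while ||u||_{H^1}² ≤ (1 + (L/π)²)∫(u')²; dividing yields the same α.) With (π/L)² = π^2/16 and c = 0, the largest admissible constant is α = ((π/L)² + c)/((π/L)² + 1).
Simplifying, α = π^2/(π^2 + 16).


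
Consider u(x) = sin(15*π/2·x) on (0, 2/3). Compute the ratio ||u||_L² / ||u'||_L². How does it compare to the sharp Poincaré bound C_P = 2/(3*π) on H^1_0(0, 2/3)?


||u||_L² / ||u'||_L² = 2/(15*π) < C_P = 2/(3*π).

u(x) = sin(15*π/2·x), so u'(x) = 15*π*cos(15*π*x/2)/2.
Writing u(x) = A·sin(kπx/L) with A = 1 and k = 5, use ∫_0^L sin²(kπx/L) dx = L/2 and ∫_0^L cos²(kπx/L) dx = L/2.
u² = 1·sin²(15*π/2·x) and (u')² = 225*π^2/4·cos²(15*π/2·x), and each of sin², cos² integrates to L/2 = 1/3 over (0, 2/3).
∫_0^2/3 u² dx = 1/3, so ||u||_L² = sqrt(3)/3.
∫_0^2/3 (u')² dx = 75*π^2/4, so ||u'||_L² = 5*sqrt(3)*π/2.
Ratio ||u||_L² / ||u'||_L² = 2/(15*π).
Sharp Poincaré constant on H^1_0(0, 2/3) is C_P = L/π = 2/(3*π), achieved by sin(3*π/2·x).
This is the k = 5 harmonic; the ratio L/(kπ) is strictly less than C_P = L/π, consistent with the sharp inequality ||u||_L² ≤ C_P ||u'||_L².


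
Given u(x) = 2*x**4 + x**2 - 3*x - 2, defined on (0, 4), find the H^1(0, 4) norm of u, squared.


||u||_{H^1}^2 = 16971148/63

The H^1 norm (squared) on an interval (0, L) is
  ||u||_{H^1}^2 = ∫_0^L u(x)^2 dx + ∫_0^L u'(x)^2 dx.
Compute u'(x) = 8*x**3 + 2*x - 3.
Then u(x)^2 = 4*x**8 + 4*x**6 - 12*x**5 - 7*x**4 - 6*x**3 + 5*x**2 + 12*x + 4 and u'(x)^2 = 64*x**6 + 32*x**4 - 48*x**3 + 4*x**2 - 12*x + 9.
Integrate each monomial from 0 to 4 using ∫_0^4 c·x^n dx = c·4^(n+1)/(n+1):
  ∫_0^4 u(x)^2 dx = ∫_0^4 (4*x^8 + 4*x^6 - 12*x^5 - 7*x^4 - 6*x^3 + 5*x^2 + 12*x + 4) dx. Term by term:
    ∫_0^4 4*x^8 dx = 1048576/9;  ∫_0^4 4*x^6 dx = 65536/7;  ∫_0^4 -12*x^5 dx = -8192;
    ∫_0^4 -7*x^4 dx = -7168/5;  ∫_0^4 -6*x^3 dx = -384;  ∫_0^4 5*x^2 dx = 320/3;
    ∫_0^4 12*x dx = 96;  ∫_0^4 4 dx = 16.
  Sum: 1048576/9 + 65536/7 − 8192 − 7168/5 − 384 + 320/3 + 96 + 16 = 36565136/315.
  ∫_0^4 u'(x)^2 dx = ∫_0^4 (64*x^6 + 32*x^4 - 48*x^3 + 4*x^2 - 12*x + 9) dx. Term by term:
    ∫_0^4 64*x^6 dx = 1048576/7;  ∫_0^4 32*x^4 dx = 32768/5;  ∫_0^4 -48*x^3 dx = -3072;
    ∫_0^4 4*x^2 dx = 256/3;  ∫_0^4 -12*x dx = -96;  ∫_0^4 9 dx = 36.
  Sum: 1048576/7 + 32768/5 − 3072 + 256/3 − 96 + 36 = 16096868/105.
Adding: ||u||_{H^1}^2 = 36565136/315 + 16096868/105 = 16971148/63.


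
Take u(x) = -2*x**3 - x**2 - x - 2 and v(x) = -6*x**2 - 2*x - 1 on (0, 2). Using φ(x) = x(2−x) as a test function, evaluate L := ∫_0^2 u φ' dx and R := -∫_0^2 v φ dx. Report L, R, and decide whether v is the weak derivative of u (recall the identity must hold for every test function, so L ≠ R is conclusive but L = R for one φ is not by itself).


LHS = 68/5, RHS = 68/5. Yes, v = u' weakly.

u(x) = -2*x**3 - x**2 - x - 2, classical derivative u'(x) = -6*x**2 - 2*x - 1.
φ(x) = x(2−x), so φ'(x) = 2 - 2*x.
Note φ(0) = φ(2) = 0, so the boundary term u·φ vanishes.
LHS = ∫_0^2 u(x) φ'(x) dx = ∫_0^2 (4*x^4 - 2*x^3 + 2*x - 4) dx. Term by term:
  ∫_0^2 4*x^4 dx = 128/5;  ∫_0^2 -2*x^3 dx = -8;  ∫_0^2 2*x dx = 4;
  ∫_0^2 -4 dx = -8.
Sum: 128/5 − 8 + 4 − 8 = 68/5.
So LHS = 68/5.
∫_0^2 v(x) φ(x) dx = ∫_0^2 (6*x^4 - 10*x^3 - 3*x^2 - 2*x) dx. Term by term:
  ∫_0^2 6*x^4 dx = 192/5;  ∫_0^2 -10*x^3 dx = -40;  ∫_0^2 -3*x^2 dx = -8;
  ∫_0^2 -2*x dx = -4.
Sum: 192/5 − 40 − 8 − 4 = -68/5.
So RHS = -∫_0^2 v(x) φ(x) dx = 68/5.
LHS = RHS, so the identity holds for this test φ.
Moreover u is smooth here and v(x) = u'(x) = -6*x**2 - 2*x - 1 pointwise, so the identity holds for every test function. Hence v is the weak derivative of u.


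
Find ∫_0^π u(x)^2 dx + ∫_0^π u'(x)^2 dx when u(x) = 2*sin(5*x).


||u||_{H^1(0,π)}^2 = 52*π

u'(x) = 10*cos(5*x).
Expand u² and (u')² and integrate term by term on (0, π), using: for integers n ≥ 1, ∫_0^π sin²(nx) dx = ∫_0^π cos²(nx) dx = π/2; for n ≠ n', ∫_0^π sin(nx)sin(n'x) dx = ∫_0^π cos(nx)cos(n'x) dx = 0; and by product-to-sum, ∫_0^π sin(nx)cos(n'x) dx = ½∫_0^π [sin((n+n')x) + sin((n−n')x)] dx, which is 0 when n+n' is even and 2n/(n²−n'²) when n+n' is odd (it need not vanish on (0, π)).
  u² squared terms: (2)²·∫sin(5x)² dx = 4·π/2 = 2*π.
  So ∫_0^π u² dx = 2*π.
  (u')² squared terms: (10)²·∫cos(5x)² dx = 100·π/2 = 50*π.
  So ∫_0^π (u')² dx = 50*π.
||u||_{H^1}^2 = (2*π) + (50*π) = 52*π.


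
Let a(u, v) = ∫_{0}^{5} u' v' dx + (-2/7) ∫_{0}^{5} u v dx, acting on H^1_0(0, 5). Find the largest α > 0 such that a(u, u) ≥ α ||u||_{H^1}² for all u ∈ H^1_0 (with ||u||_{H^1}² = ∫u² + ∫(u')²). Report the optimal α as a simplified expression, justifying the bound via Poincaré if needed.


α = (-50/7 + π^2)/(π^2 + 25)

Coercivity of a(·,·) on H^1_0(0, 5) means a(u, u) ≥ α ||u||_{H^1}² for every u ∈ H^1_0.
The interval has length L = 5, and Poincaré/coercivity depend only on L. Here a(u, u) = ∫(u')² + (-2/7)·∫u².
Here c = -2/7 < 0 with |c| < (π/L)² = π^2/25, so coercivity still holds. The condition a(u,u) ≥ α||u||_{H^1}² reads (1−α)∫(u')² ≥ (α−c)∫u². Any admissible α is ≤ 1 (rapidly oscillating u have ∫u²/∫(u')² → 0), and α = 1 would force 0 ≥ (1−c)∫u², impossible since c < 1; so 1−α > 0. By the sharp Poincaré inequality on H^1_0 of an interval of length L, ∫(u')² ≥ (π/L)²∫u² with equality for the first sine mode sin(π(x−x₀)/L) (x₀ the left endpoint), so the inequality holds for all u iff (1−α)(π/L)² ≥ α − c, i.e. α ≤ ((π/L)² + c)/((π/L)² + 1) = (1 + c(L/π)²)/(1 + (L/π)²). (Direct route, valid since c ≤ 0: Poincaré gives c∫u² ≥ c(L/π)²∫(u')², so a(u,u) ≥ (1 + c(L/π)²)∫(u')², while ||u||_{H^1}² ≤ (1 + (L/π)²)∫(u')²; dividing yields the same α.) With (π/L)² = π^2/25 and c = -2/7, the largest admissible constant is α = ((π/L)² + c)/((π/L)² + 1).
Simplifying, α = (-50/7 + π^2)/(π^2 + 25).


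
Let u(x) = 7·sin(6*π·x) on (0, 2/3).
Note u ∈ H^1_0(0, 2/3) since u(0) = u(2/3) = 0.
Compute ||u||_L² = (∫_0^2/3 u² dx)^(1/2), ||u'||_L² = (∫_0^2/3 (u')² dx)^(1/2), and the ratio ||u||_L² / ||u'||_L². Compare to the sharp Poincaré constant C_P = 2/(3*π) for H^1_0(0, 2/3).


||u||_L² / ||u'||_L² = 1/(6*π) < C_P = 2/(3*π).

u(x) = 7·sin(6*π·x), so u'(x) = 42*π*cos(6*π*x).
Writing u(x) = A·sin(kπx/L) with A = 7 and k = 4, use ∫_0^L sin²(kπx/L) dx = L/2 and ∫_0^L cos²(kπx/L) dx = L/2.
u² = 49·sin²(6*π·x) and (u')² = 1764*π^2·cos²(6*π·x), and each of sin², cos² integrates to L/2 = 1/3 over (0, 2/3).
∫_0^2/3 u² dx = 49/3, so ||u||_L² = 7*sqrt(3)/3.
∫_0^2/3 (u')² dx = 588*π^2, so ||u'||_L² = 14*sqrt(3)*π.
Ratio ||u||_L² / ||u'||_L² = 1/(6*π).
Sharp Poincaré constant on H^1_0(0, 2/3) is C_P = L/π = 2/(3*π), achieved by sin(3*π/2·x).
This is the k = 4 harmonic; the ratio L/(kπ) is strictly less than C_P = L/π, consistent with the sharp inequality ||u||_L² ≤ C_P ||u'||_L².


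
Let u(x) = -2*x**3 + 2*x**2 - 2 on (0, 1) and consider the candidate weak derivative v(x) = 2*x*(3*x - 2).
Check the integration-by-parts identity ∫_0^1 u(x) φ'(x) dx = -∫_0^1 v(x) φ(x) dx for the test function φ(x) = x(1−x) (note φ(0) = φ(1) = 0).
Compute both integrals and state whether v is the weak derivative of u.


LHS = -1/30, RHS = 1/30. No, v is not the weak derivative of u.

u(x) = -2*x**3 + 2*x**2 - 2, classical derivative u'(x) = -6*x**2 + 4*x.
φ(x) = x(1−x), so φ'(x) = 1 - 2*x.
Note φ(0) = φ(1) = 0, so the boundary term u·φ vanishes.
LHS = ∫_0^1 u(x) φ'(x) dx = ∫_0^1 (4*x^4 - 6*x^3 + 2*x^2 + 4*x - 2) dx. Term by term:
  ∫_0^1 4*x^4 dx = 4/5;  ∫_0^1 -6*x^3 dx = -3/2;  ∫_0^1 2*x^2 dx = 2/3;
  ∫_0^1 4*x dx = 2;  ∫_0^1 -2 dx = -2.
Sum: 4/5 − 3/2 + 2/3 + 2 − 2 = -1/30.
So LHS = -1/30.
∫_0^1 v(x) φ(x) dx = ∫_0^1 (-6*x^4 + 10*x^3 - 4*x^2) dx. Term by term:
  ∫_0^1 -6*x^4 dx = -6/5;  ∫_0^1 10*x^3 dx = 5/2;  ∫_0^1 -4*x^2 dx = -4/3.
Sum: -6/5 + 5/2 − 4/3 = -1/30.
So RHS = -∫_0^1 v(x) φ(x) dx = 1/30.
LHS − RHS = -1/15 ≠ 0, so the identity fails.
(For a valid weak derivative the identity must hold for EVERY test function, in particular this one. The failure shows v is NOT the weak derivative of u.)
Correct weak derivative would be u'(x) = -6*x**2 + 4*x.


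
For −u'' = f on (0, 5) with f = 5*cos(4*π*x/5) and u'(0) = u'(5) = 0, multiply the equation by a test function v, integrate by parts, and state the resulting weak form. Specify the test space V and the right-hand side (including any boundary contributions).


V = H^1(0, 5) (no boundary constraint on v; u is determined up to an additive constant); weak form: ∫_0^5 u'v' dx = ∫_0^5 (5*cos(4*π*x/5)) v dx for all v ∈ V.

Multiply both sides by a test function v and integrate from 0 to 5:
  ∫_0^5 −u''(x) v(x) dx = ∫_0^5 f(x) v(x) dx.
Integrate the LHS by parts once:
  ∫_0^5 −u'' v dx = −[u'(x) v(x)]_0^5 + ∫_0^5 u'(x) v'(x) dx.
Thus ∫_0^5 u'(x) v'(x) dx = ∫_0^5 f(x) v(x) dx + [u'(x) v(x)]_0^5.
Choose V so that boundary terms are either known or forced to vanish.
u has homogeneous Neumann: u'(0) = u'(5) = 0. So [u' v]_0^5 = 0·v(5) − 0·v(0) = 0 for any v; take V = H^1(0, 5).
Weak formulation: find u (satisfying any essential BC) such that ∫_0^5 u'(x) v'(x) dx = ∫_0^5 f v dx for all v ∈ V (homogeneous Neumann, so boundary terms vanish).
Substituting f(x) = 5*cos(4*π*x/5), the right-hand side is ∫_0^5 (5*cos(4*π*x/5)) v dx.
Compatibility check (pure Neumann): taking v ≡ 1 ∈ V gives 0 = ∫_0^5 f dx + (0) − (0), i.e. ∫_0^5 f dx must equal u'(0) − u'(5) = 0. Indeed ∫_0^5 (5*cos(4*π*x/5)) dx = 0, so the data are compatible. The solution is then unique only up to an additive constant (fix it e.g. by requiring ∫_0^5 u dx = 0).
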